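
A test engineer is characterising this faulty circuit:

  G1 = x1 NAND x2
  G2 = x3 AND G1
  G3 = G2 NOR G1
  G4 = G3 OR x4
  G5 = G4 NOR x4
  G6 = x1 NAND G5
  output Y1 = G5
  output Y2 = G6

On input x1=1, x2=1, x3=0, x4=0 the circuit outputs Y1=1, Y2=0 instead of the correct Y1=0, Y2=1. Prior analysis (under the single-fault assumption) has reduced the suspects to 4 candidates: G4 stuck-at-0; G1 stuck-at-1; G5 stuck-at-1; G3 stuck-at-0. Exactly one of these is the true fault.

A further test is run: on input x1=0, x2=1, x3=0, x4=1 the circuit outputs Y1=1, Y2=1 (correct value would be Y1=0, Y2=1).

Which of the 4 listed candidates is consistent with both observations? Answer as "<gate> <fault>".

Evaluate each candidate on input x1=0, x2=1, x3=0, x4=1:
  G4 stuck-at-0: G1=1, G2=0, G3=0, G4=0 [stuck-at-0], G5=0, G6=1 → Y1=0, Y2=1 — eliminated
  G1 stuck-at-1: G1=1 [stuck-at-1], G2=0, G3=0, G4=1, G5=0, G6=1 → Y1=0, Y2=1 — eliminated
  G5 stuck-at-1: G1=1, G2=0, G3=0, G4=1, G5=1 [stuck-at-1], G6=1 → Y1=1, Y2=1 — matches
  G3 stuck-at-0: G1=1, G2=0, G3=0 [stuck-at-0], G4=1, G5=0, G6=1 → Y1=0, Y2=1 — eliminated
Only G5 stuck-at-1 reproduces the observed Y1=1, Y2=1.

G5 stuck-at-1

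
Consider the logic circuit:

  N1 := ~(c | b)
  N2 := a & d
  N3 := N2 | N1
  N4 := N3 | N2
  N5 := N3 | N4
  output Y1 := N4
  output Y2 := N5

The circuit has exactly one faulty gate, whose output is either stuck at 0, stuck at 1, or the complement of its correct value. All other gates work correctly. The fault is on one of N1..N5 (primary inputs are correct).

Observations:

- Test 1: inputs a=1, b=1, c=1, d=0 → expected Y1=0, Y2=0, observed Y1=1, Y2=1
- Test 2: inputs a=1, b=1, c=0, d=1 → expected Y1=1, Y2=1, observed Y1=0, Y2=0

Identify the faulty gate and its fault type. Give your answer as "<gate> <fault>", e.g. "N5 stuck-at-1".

Fault-free values for test 1 (a=1, b=1, c=1, d=0): N1=0, N2=0, N3=0, N4=0, N5=0, giving Y1=0, Y2=0. Observed Y1=1, Y2=1.
Test 1: faults giving observed Y1=1, Y2=1 are {N1 stuck-at-1, N1 inverted output, N2 stuck-at-1, N2 inverted output, N3 stuck-at-1, N3 inverted output, N4 stuck-at-1, N4 inverted output}.
Test 2 (a=1, b=1, c=0, d=1): fault-free N1=0, N2=1, N3=1, N4=1, N5=1 → Y1=1, Y2=1; observed Y1=0, Y2=0. Eliminates N1 stuck-at-1, N1 inverted output, N2 stuck-at-1, N3 stuck-at-1, N3 inverted output, N4 stuck-at-1, N4 inverted output.
Only N2 inverted output is consistent with every test.

N2 inverted output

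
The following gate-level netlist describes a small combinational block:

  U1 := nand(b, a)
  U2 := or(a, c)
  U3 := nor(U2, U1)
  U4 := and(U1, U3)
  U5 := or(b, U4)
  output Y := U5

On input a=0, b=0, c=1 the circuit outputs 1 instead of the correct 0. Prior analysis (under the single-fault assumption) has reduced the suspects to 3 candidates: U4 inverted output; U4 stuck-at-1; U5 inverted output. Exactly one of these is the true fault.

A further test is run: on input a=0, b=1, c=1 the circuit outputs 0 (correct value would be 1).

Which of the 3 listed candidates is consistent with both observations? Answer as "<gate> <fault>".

U5 inverted output

Evaluate each candidate on input a=0, b=1, c=1:
  U4 inverted output: U1=1, U2=1, U3=0, U4=1 [inverted output], U5=1 → 1 — eliminated
  U4 stuck-at-1: U1=1, U2=1, U3=0, U4=1 [stuck-at-1], U5=1 → 1 — eliminated
  U5 inverted output: U1=1, U2=1, U3=0, U4=0, U5=0 [inverted output] → 0 — matches
Only U5 inverted output reproduces the observed 0.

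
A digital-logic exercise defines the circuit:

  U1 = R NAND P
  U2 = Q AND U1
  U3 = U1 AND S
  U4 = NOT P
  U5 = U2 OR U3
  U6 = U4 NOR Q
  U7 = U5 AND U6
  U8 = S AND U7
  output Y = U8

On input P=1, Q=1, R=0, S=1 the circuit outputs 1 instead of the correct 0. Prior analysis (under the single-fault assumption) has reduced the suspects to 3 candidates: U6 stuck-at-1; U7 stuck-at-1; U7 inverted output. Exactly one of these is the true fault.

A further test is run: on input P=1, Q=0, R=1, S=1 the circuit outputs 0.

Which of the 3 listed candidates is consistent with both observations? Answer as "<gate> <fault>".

U6 stuck-at-1

Evaluate each candidate on input P=1, Q=0, R=1, S=1:
  U6 stuck-at-1: U1=0, U2=0, U3=0, U4=0, U5=0, U6=1 [stuck-at-1], U7=0, U8=0 → 0 — matches
  U7 stuck-at-1: U1=0, U2=0, U3=0, U4=0, U5=0, U6=1, U7=1 [stuck-at-1], U8=1 → 1 — eliminated
  U7 inverted output: U1=0, U2=0, U3=0, U4=0, U5=0, U6=1, U7=1 [inverted output], U8=1 → 1 — eliminated
Only U6 stuck-at-1 reproduces the observed 0.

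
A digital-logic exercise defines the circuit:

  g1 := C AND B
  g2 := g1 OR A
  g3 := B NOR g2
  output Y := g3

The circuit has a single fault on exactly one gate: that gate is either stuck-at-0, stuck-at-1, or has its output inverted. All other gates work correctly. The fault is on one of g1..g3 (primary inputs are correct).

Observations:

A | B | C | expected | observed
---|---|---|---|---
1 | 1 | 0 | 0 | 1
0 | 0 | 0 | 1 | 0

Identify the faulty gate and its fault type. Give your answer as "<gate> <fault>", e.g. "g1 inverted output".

Fault-free values for test 1 (A=1, B=1, C=0): g1=0, g2=1, g3=0, giving Y=0. Observed 1.
Test 1: faults giving observed 1 are {g3 stuck-at-1, g3 inverted output}.
Test 2 (A=0, B=0, C=0): fault-free g1=0, g2=0, g3=1 → 1; observed 0. Eliminates g3 stuck-at-1.
Only g3 inverted output is consistent with every test.

g3 inverted output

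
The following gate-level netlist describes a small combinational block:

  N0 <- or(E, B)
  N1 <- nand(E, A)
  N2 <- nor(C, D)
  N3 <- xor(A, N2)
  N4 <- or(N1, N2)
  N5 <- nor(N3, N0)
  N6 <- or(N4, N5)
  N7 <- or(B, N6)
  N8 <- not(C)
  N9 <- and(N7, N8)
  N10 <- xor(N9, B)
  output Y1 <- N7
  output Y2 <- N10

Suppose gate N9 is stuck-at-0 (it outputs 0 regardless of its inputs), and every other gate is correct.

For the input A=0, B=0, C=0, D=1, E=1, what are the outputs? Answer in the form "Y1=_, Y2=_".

Propagate with N9 forced: N0=1, N1=1, N2=0, N3=0, N4=1, N5=0, N6=1, N7=1, N8=1, N9=0 [stuck-at-0], N10=0.
So the outputs are Y1=1, Y2=0. (Without the fault they would be Y1=1, Y2=1.)

Y1=1, Y2=0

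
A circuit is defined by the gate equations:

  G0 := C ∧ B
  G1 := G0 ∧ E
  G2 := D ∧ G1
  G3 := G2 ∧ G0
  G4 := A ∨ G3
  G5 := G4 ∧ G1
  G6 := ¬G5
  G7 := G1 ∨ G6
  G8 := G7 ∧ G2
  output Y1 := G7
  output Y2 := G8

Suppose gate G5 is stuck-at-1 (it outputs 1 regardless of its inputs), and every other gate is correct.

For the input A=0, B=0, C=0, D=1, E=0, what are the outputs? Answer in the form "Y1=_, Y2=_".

Propagate with G5 forced: G0=0, G1=0, G2=0, G3=0, G4=0, G5=1 [stuck-at-1], G6=0, G7=0, G8=0.
So the outputs are Y1=0, Y2=0. (Without the fault they would be Y1=1, Y2=0.)

Y1=0, Y2=0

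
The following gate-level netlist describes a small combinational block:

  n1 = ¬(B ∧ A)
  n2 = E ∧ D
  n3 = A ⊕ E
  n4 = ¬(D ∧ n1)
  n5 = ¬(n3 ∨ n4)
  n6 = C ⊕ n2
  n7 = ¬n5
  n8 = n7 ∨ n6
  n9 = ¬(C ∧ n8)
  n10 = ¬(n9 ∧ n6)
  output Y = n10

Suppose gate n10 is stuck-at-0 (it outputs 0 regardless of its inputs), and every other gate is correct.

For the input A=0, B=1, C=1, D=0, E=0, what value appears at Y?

0

Propagate with n10 forced: n1=1, n2=0, n3=0, n4=1, n5=0, n6=1, n7=1, n8=1, n9=0, n10=0 [stuck-at-0].
So Y = 0. (Without the fault it would be 1.)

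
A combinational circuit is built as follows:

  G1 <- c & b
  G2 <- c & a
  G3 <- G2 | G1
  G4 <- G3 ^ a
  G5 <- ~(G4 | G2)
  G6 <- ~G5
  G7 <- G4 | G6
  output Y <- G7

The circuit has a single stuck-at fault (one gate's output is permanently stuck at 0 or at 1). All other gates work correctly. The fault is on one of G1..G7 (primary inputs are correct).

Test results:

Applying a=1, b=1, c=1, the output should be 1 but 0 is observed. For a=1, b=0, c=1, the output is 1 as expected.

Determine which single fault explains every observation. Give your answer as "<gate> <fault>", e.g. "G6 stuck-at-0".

Fault-free values for test 1 (a=1, b=1, c=1): G1=1, G2=1, G3=1, G4=0, G5=0, G6=1, G7=1, giving Y=1. Observed 0.
Test 1: faults giving observed 0 are {G2 stuck-at-0, G5 stuck-at-1, G6 stuck-at-0, G7 stuck-at-0}.
Test 2 (a=1, b=0, c=1): fault-free G1=0, G2=1, G3=1, G4=0, G5=0, G6=1, G7=1 → 1; observed 1. Eliminates G5 stuck-at-1, G6 stuck-at-0, G7 stuck-at-0.
Only G2 stuck-at-0 is consistent with every test.

G2 stuck-at-0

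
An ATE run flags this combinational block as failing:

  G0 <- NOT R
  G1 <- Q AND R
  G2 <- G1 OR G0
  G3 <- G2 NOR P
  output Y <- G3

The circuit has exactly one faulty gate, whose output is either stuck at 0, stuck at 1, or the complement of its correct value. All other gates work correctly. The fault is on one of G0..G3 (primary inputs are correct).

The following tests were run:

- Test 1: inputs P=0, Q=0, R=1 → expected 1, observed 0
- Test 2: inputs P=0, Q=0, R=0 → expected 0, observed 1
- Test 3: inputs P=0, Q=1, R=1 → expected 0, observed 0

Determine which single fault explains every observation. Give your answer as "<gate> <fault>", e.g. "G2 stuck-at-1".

Fault-free values for test 1 (P=0, Q=0, R=1): G0=0, G1=0, G2=0, G3=1, giving Y=1. Observed 0.
Test 1: faults giving observed 0 are {G0 stuck-at-1, G0 inverted output, G1 stuck-at-1, G1 inverted output, G2 stuck-at-1, G2 inverted output, G3 stuck-at-0, G3 inverted output}.
Test 2 (P=0, Q=0, R=0): fault-free G0=1, G1=0, G2=1, G3=0 → 0; observed 1. Eliminates G0 stuck-at-1, G1 stuck-at-1, G1 inverted output, G2 stuck-at-1, G3 stuck-at-0.
Test 3 (P=0, Q=1, R=1): fault-free G0=0, G1=1, G2=1, G3=0 → 0; observed 0. Eliminates G2 inverted output, G3 inverted output.
Only G0 inverted output is consistent with every test.

G0 inverted output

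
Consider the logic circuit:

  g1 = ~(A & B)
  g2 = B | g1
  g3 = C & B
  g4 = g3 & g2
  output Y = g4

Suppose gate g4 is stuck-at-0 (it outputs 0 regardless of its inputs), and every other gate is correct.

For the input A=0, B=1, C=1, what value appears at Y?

Propagate with g4 forced: g1=1, g2=1, g3=1, g4=0 [stuck-at-0].
So Y = 0. (Without the fault it would be 1.)

0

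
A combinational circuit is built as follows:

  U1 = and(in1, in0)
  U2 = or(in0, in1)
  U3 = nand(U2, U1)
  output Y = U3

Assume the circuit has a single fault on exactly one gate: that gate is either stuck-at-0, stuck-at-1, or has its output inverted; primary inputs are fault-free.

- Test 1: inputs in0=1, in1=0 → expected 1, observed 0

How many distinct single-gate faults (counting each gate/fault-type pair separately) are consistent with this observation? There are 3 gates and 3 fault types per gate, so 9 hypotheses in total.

4

Fault-free: U1=0, U2=1, U3=1 → 1. Observed 0.
  U1 stuck-at-0: output 1 ✗
  U1 stuck-at-1: output 0 ✓
  U1 inverted output: output 0 ✓
  U2 stuck-at-0: output 1 ✗
  U2 stuck-at-1: output 1 ✗
  U2 inverted output: output 1 ✗
  U3 stuck-at-0: output 0 ✓
  U3 stuck-at-1: output 1 ✗
  U3 inverted output: output 0 ✓
Consistent faults: {U1 stuck-at-1, U1 inverted output, U3 stuck-at-0, U3 inverted output} — 4 in all.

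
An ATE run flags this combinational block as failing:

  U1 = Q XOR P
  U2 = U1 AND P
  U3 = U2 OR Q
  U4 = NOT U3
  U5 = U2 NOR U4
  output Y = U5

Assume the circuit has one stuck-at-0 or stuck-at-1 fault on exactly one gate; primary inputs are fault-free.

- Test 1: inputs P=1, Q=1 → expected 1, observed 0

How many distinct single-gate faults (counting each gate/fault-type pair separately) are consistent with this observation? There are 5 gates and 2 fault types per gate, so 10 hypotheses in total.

5

Fault-free: U1=0, U2=0, U3=1, U4=0, U5=1 → 1. Observed 0.
  U1 stuck-at-0: output 1 ✗
  U1 stuck-at-1: output 0 ✓
  U2 stuck-at-0: output 1 ✗
  U2 stuck-at-1: output 0 ✓
  U3 stuck-at-0: output 0 ✓
  U3 stuck-at-1: output 1 ✗
  U4 stuck-at-0: output 1 ✗
  U4 stuck-at-1: output 0 ✓
  U5 stuck-at-0: output 0 ✓
  U5 stuck-at-1: output 1 ✗
Consistent faults: {U1 stuck-at-1, U2 stuck-at-1, U3 stuck-at-0, U4 stuck-at-1, U5 stuck-at-0} — 5 in all.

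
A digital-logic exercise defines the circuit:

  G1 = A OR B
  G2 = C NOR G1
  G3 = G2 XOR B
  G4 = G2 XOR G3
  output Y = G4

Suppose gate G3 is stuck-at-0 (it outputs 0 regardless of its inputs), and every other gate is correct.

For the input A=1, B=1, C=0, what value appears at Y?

0

Propagate with G3 forced: G1=1, G2=0, G3=0 [stuck-at-0], G4=0.
So Y = 0. (Without the fault it would be 1.)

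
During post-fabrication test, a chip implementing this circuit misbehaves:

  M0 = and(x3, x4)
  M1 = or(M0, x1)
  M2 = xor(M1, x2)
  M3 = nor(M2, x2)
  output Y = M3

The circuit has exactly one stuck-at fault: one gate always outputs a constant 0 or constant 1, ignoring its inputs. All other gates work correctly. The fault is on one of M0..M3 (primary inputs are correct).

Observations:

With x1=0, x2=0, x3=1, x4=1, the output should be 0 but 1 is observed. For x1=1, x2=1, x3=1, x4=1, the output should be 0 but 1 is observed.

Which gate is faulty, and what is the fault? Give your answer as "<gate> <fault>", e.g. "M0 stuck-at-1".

M3 stuck-at-1

Fault-free values for test 1 (x1=0, x2=0, x3=1, x4=1): M0=1, M1=1, M2=1, M3=0, giving Y=0. Observed 1.
Test 1: faults giving observed 1 are {M0 stuck-at-0, M1 stuck-at-0, M2 stuck-at-0, M3 stuck-at-1}.
Test 2 (x1=1, x2=1, x3=1, x4=1): fault-free M0=1, M1=1, M2=0, M3=0 → 0; observed 1. Eliminates M0 stuck-at-0, M1 stuck-at-0, M2 stuck-at-0.
Only M3 stuck-at-1 is consistent with every test.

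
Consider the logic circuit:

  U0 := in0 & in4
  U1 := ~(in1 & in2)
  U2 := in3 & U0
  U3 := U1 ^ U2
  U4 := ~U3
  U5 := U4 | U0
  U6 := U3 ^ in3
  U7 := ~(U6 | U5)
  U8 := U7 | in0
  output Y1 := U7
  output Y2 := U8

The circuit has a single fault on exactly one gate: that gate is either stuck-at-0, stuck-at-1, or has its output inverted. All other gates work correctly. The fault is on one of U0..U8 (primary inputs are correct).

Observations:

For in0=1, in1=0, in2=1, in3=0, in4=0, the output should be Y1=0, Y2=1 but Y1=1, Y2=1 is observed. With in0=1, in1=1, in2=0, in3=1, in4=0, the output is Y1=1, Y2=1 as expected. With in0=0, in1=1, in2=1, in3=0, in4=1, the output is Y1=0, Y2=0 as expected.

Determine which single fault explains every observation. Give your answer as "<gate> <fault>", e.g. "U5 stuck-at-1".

U6 stuck-at-0

Fault-free values for test 1 (in0=1, in1=0, in2=1, in3=0, in4=0): U0=0, U1=1, U2=0, U3=1, U4=0, U5=0, U6=1, U7=0, U8=1, giving Y1=0, Y2=1. Observed Y1=1, Y2=1.
Test 1: faults giving observed Y1=1, Y2=1 are {U6 stuck-at-0, U6 inverted output, U7 stuck-at-1, U7 inverted output}.
Test 2 (in0=1, in1=1, in2=0, in3=1, in4=0): fault-free U0=0, U1=1, U2=0, U3=1, U4=0, U5=0, U6=0, U7=1, U8=1 → Y1=1, Y2=1; observed Y1=1, Y2=1. Eliminates U6 inverted output, U7 inverted output.
Test 3 (in0=0, in1=1, in2=1, in3=0, in4=1): fault-free U0=0, U1=0, U2=0, U3=0, U4=1, U5=1, U6=0, U7=0, U8=0 → Y1=0, Y2=0; observed Y1=0, Y2=0. Eliminates U7 stuck-at-1.
Only U6 stuck-at-0 is consistent with every test.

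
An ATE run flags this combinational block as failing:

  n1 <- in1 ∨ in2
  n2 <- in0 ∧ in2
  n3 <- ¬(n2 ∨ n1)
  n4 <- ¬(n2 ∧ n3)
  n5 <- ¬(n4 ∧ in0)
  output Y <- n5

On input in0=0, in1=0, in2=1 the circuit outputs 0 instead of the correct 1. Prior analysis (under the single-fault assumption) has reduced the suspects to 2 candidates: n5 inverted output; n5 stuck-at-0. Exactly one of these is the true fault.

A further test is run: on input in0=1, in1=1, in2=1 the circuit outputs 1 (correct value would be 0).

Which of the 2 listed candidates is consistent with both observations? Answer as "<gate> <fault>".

Evaluate each candidate on input in0=1, in1=1, in2=1:
  n5 inverted output: n1=1, n2=1, n3=0, n4=1, n5=1 [inverted output] → 1 — matches
  n5 stuck-at-0: n1=1, n2=1, n3=0, n4=1, n5=0 [stuck-at-0] → 0 — eliminated
Only n5 inverted output reproduces the observed 1.

n5 inverted output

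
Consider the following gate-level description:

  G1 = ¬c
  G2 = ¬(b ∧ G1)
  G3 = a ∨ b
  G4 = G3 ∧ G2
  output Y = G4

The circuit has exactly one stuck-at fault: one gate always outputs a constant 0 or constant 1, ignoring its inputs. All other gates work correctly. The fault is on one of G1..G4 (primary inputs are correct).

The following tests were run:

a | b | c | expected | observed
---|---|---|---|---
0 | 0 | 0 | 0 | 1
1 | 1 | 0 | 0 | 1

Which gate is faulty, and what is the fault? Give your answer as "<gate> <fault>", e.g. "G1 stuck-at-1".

Fault-free values for test 1 (a=0, b=0, c=0): G1=1, G2=1, G3=0, G4=0, giving Y=0. Observed 1.
Test 1: faults giving observed 1 are {G3 stuck-at-1, G4 stuck-at-1}.
Test 2 (a=1, b=1, c=0): fault-free G1=1, G2=0, G3=1, G4=0 → 0; observed 1. Eliminates G3 stuck-at-1.
Only G4 stuck-at-1 is consistent with every test.

G4 stuck-at-1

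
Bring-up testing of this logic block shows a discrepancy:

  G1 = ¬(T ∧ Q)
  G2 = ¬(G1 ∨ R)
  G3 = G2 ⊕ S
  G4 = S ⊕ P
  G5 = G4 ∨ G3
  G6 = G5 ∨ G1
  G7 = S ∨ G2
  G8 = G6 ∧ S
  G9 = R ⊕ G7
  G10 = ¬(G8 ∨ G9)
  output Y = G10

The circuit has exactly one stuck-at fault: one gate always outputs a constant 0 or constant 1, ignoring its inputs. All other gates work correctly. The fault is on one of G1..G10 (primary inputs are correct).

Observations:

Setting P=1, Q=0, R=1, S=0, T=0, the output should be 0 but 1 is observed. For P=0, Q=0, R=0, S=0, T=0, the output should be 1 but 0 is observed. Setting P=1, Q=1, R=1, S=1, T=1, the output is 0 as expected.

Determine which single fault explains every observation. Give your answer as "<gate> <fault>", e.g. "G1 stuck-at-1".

Fault-free values for test 1 (P=1, Q=0, R=1, S=0, T=0): G1=1, G2=0, G3=0, G4=1, G5=1, G6=1, G7=0, G8=0, G9=1, G10=0, giving Y=0. Observed 1.
Test 1: faults giving observed 1 are {G2 stuck-at-1, G7 stuck-at-1, G9 stuck-at-0, G10 stuck-at-1}.
Test 2 (P=0, Q=0, R=0, S=0, T=0): fault-free G1=1, G2=0, G3=0, G4=0, G5=0, G6=1, G7=0, G8=0, G9=0, G10=1 → 1; observed 0. Eliminates G9 stuck-at-0, G10 stuck-at-1.
Test 3 (P=1, Q=1, R=1, S=1, T=1): fault-free G1=0, G2=0, G3=1, G4=0, G5=1, G6=1, G7=1, G8=1, G9=0, G10=0 → 0; observed 0. Eliminates G2 stuck-at-1.
Only G7 stuck-at-1 is consistent with every test.

G7 stuck-at-1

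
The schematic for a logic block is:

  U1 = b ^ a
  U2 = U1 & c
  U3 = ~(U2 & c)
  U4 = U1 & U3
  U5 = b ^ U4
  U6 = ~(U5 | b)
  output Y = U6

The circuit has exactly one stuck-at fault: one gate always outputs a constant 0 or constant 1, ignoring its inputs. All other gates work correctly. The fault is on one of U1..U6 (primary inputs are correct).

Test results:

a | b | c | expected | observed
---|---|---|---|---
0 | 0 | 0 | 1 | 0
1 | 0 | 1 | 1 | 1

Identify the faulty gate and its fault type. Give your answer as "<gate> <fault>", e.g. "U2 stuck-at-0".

U1 stuck-at-1

Fault-free values for test 1 (a=0, b=0, c=0): U1=0, U2=0, U3=1, U4=0, U5=0, U6=1, giving Y=1. Observed 0.
Test 1: faults giving observed 0 are {U1 stuck-at-1, U4 stuck-at-1, U5 stuck-at-1, U6 stuck-at-0}.
Test 2 (a=1, b=0, c=1): fault-free U1=1, U2=1, U3=0, U4=0, U5=0, U6=1 → 1; observed 1. Eliminates U4 stuck-at-1, U5 stuck-at-1, U6 stuck-at-0.
Only U1 stuck-at-1 is consistent with every test.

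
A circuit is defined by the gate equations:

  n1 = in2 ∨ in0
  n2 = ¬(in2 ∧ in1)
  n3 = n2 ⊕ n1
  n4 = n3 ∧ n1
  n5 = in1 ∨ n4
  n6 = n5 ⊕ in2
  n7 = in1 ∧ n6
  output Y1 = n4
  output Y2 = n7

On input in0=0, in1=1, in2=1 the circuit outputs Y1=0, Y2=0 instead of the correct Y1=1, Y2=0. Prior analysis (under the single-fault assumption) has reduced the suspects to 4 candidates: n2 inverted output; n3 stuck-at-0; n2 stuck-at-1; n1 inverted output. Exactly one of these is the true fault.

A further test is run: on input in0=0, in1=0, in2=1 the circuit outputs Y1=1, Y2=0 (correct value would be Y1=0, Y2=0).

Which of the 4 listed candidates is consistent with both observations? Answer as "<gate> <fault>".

Evaluate each candidate on input in0=0, in1=0, in2=1:
  n2 inverted output: n1=1, n2=0 [inverted output], n3=1, n4=1, n5=1, n6=0, n7=0 → Y1=1, Y2=0 — matches
  n3 stuck-at-0: n1=1, n2=1, n3=0 [stuck-at-0], n4=0, n5=0, n6=1, n7=0 → Y1=0, Y2=0 — eliminated
  n2 stuck-at-1: n1=1, n2=1 [stuck-at-1], n3=0, n4=0, n5=0, n6=1, n7=0 → Y1=0, Y2=0 — eliminated
  n1 inverted output: n1=0 [inverted output], n2=1, n3=1, n4=0, n5=0, n6=1, n7=0 → Y1=0, Y2=0 — eliminated
Only n2 inverted output reproduces the observed Y1=1, Y2=0.

n2 inverted output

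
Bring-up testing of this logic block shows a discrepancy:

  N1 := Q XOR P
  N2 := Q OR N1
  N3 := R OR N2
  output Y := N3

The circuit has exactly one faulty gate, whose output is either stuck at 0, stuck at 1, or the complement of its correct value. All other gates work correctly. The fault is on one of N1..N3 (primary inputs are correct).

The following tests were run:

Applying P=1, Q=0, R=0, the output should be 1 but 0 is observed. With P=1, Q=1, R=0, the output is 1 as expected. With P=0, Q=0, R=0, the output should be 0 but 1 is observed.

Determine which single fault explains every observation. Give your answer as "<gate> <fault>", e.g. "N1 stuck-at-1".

Fault-free values for test 1 (P=1, Q=0, R=0): N1=1, N2=1, N3=1, giving Y=1. Observed 0.
Test 1: faults giving observed 0 are {N1 stuck-at-0, N1 inverted output, N2 stuck-at-0, N2 inverted output, N3 stuck-at-0, N3 inverted output}.
Test 2 (P=1, Q=1, R=0): fault-free N1=0, N2=1, N3=1 → 1; observed 1. Eliminates N2 stuck-at-0, N2 inverted output, N3 stuck-at-0, N3 inverted output.
Test 3 (P=0, Q=0, R=0): fault-free N1=0, N2=0, N3=0 → 0; observed 1. Eliminates N1 stuck-at-0.
Only N1 inverted output is consistent with every test.

N1 inverted output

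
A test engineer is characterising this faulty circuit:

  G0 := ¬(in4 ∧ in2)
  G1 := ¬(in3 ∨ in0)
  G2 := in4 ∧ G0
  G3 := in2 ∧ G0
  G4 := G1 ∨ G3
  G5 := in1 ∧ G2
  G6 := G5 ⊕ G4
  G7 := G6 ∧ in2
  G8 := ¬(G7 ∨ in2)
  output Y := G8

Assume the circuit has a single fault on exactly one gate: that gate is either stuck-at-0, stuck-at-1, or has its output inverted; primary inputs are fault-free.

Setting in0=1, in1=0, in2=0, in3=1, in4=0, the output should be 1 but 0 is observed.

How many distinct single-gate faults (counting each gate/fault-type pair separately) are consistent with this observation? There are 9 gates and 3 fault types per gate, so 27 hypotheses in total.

Fault-free: G0=1, G1=0, G2=0, G3=0, G4=0, G5=0, G6=0, G7=0, G8=1 → 1. Observed 0.
  G0: none of the 3 fault types match ✗
  G1: none of the 3 fault types match ✗
  G2: none of the 3 fault types match ✗
  G3: none of the 3 fault types match ✗
  G4: none of the 3 fault types match ✗
  G5: none of the 3 fault types match ✗
  G6: none of the 3 fault types match ✗
  G7: stuck-at-1, inverted output ✓; others ✗
  G8: stuck-at-0, inverted output ✓; others ✗
Consistent faults: {G7 stuck-at-1, G7 inverted output, G8 stuck-at-0, G8 inverted output} — 4 in all.

4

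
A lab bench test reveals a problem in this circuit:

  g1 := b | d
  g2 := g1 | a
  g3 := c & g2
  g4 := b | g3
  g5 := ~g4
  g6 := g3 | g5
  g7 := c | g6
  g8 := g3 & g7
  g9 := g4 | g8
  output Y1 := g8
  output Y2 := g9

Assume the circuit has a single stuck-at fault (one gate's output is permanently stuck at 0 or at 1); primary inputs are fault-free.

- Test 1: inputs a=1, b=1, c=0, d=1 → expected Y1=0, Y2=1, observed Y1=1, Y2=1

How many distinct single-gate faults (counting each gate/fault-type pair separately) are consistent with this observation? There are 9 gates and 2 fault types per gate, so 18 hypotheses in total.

Fault-free: g1=1, g2=1, g3=0, g4=1, g5=0, g6=0, g7=0, g8=0, g9=1 → Y1=0, Y2=1. Observed Y1=1, Y2=1.
  g1: none of the 2 fault types match ✗
  g2: none of the 2 fault types match ✗
  g3: stuck-at-1 ✓; others ✗
  g4: none of the 2 fault types match ✗
  g5: none of the 2 fault types match ✗
  g6: none of the 2 fault types match ✗
  g7: none of the 2 fault types match ✗
  g8: stuck-at-1 ✓; others ✗
  g9: none of the 2 fault types match ✗
Consistent faults: {g3 stuck-at-1, g8 stuck-at-1} — 2 in all.

2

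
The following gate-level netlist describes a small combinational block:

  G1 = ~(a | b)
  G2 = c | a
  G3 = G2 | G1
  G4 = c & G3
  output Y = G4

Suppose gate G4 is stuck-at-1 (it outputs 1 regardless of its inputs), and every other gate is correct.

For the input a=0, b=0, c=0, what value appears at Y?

1

Propagate with G4 forced: G1=1, G2=0, G3=1, G4=1 [stuck-at-1].
So Y = 1. (Without the fault it would be 0.)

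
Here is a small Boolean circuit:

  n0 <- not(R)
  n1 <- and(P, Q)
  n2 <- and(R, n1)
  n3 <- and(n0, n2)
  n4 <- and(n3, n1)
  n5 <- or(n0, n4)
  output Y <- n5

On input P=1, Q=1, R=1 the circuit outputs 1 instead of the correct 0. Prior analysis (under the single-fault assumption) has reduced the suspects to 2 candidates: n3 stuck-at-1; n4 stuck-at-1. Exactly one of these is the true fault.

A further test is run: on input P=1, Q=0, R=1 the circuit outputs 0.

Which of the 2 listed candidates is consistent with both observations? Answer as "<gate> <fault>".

Evaluate each candidate on input P=1, Q=0, R=1:
  n3 stuck-at-1: n0=0, n1=0, n2=0, n3=1 [stuck-at-1], n4=0, n5=0 → 0 — matches
  n4 stuck-at-1: n0=0, n1=0, n2=0, n3=0, n4=1 [stuck-at-1], n5=1 → 1 — eliminated
Only n3 stuck-at-1 reproduces the observed 0.

n3 stuck-at-1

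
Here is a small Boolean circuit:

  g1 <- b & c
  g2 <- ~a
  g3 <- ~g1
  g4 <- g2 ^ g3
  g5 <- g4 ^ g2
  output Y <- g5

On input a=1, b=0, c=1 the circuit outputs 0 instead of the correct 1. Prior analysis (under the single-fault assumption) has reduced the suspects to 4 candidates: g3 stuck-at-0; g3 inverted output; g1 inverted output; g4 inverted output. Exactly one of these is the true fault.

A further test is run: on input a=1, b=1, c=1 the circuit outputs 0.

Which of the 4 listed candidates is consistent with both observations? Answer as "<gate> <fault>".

Evaluate each candidate on input a=1, b=1, c=1:
  g3 stuck-at-0: g1=1, g2=0, g3=0 [stuck-at-0], g4=0, g5=0 → 0 — matches
  g3 inverted output: g1=1, g2=0, g3=1 [inverted output], g4=1, g5=1 → 1 — eliminated
  g1 inverted output: g1=0 [inverted output], g2=0, g3=1, g4=1, g5=1 → 1 — eliminated
  g4 inverted output: g1=1, g2=0, g3=0, g4=1 [inverted output], g5=1 → 1 — eliminated
Only g3 stuck-at-0 reproduces the observed 0.

g3 stuck-at-0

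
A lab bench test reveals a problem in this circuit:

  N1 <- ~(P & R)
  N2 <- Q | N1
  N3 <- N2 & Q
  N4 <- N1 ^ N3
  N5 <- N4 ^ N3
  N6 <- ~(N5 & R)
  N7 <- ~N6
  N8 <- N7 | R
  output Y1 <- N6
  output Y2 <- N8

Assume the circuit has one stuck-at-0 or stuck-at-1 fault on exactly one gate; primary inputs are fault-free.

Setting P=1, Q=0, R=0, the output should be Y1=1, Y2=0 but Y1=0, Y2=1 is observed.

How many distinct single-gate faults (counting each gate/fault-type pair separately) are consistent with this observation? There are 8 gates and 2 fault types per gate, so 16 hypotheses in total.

Fault-free: N1=1, N2=1, N3=0, N4=1, N5=1, N6=1, N7=0, N8=0 → Y1=1, Y2=0. Observed Y1=0, Y2=1.
  N1: none of the 2 fault types match ✗
  N2: none of the 2 fault types match ✗
  N3: none of the 2 fault types match ✗
  N4: none of the 2 fault types match ✗
  N5: none of the 2 fault types match ✗
  N6: stuck-at-0 ✓; others ✗
  N7: none of the 2 fault types match ✗
  N8: none of the 2 fault types match ✗
Consistent faults: {N6 stuck-at-0} — 1 in all.

1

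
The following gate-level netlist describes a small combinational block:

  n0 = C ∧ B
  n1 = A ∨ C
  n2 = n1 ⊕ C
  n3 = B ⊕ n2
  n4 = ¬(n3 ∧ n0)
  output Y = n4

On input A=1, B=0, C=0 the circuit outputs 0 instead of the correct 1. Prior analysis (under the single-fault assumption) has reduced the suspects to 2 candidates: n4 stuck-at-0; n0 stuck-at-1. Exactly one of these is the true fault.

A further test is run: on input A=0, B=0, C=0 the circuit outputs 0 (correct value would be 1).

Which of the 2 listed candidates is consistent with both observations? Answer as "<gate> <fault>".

n4 stuck-at-0

Evaluate each candidate on input A=0, B=0, C=0:
  n4 stuck-at-0: n0=0, n1=0, n2=0, n3=0, n4=0 [stuck-at-0] → 0 — matches
  n0 stuck-at-1: n0=1 [stuck-at-1], n1=0, n2=0, n3=0, n4=1 → 1 — eliminated
Only n4 stuck-at-0 reproduces the observed 0.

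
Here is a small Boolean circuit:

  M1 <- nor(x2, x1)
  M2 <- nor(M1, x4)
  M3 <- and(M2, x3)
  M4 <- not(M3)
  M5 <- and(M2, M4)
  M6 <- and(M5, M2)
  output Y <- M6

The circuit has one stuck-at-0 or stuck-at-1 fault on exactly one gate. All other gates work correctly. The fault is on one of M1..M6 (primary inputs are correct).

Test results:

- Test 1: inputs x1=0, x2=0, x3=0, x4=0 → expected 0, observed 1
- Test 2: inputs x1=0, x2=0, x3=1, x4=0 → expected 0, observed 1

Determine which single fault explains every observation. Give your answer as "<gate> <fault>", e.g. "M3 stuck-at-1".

Fault-free values for test 1 (x1=0, x2=0, x3=0, x4=0): M1=1, M2=0, M3=0, M4=1, M5=0, M6=0, giving Y=0. Observed 1.
Test 1: faults giving observed 1 are {M1 stuck-at-0, M2 stuck-at-1, M6 stuck-at-1}.
Test 2 (x1=0, x2=0, x3=1, x4=0): fault-free M1=1, M2=0, M3=0, M4=1, M5=0, M6=0 → 0; observed 1. Eliminates M1 stuck-at-0, M2 stuck-at-1.
Only M6 stuck-at-1 is consistent with every test.

M6 stuck-at-1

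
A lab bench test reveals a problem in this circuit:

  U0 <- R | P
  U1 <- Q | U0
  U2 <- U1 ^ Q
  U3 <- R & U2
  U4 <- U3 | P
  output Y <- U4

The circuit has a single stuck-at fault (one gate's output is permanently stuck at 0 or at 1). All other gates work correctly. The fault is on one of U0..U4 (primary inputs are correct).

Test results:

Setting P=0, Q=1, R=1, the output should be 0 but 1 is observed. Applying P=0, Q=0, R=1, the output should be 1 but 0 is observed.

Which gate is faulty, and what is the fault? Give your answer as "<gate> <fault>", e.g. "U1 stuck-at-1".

U1 stuck-at-0

Fault-free values for test 1 (P=0, Q=1, R=1): U0=1, U1=1, U2=0, U3=0, U4=0, giving Y=0. Observed 1.
Test 1: faults giving observed 1 are {U1 stuck-at-0, U2 stuck-at-1, U3 stuck-at-1, U4 stuck-at-1}.
Test 2 (P=0, Q=0, R=1): fault-free U0=1, U1=1, U2=1, U3=1, U4=1 → 1; observed 0. Eliminates U2 stuck-at-1, U3 stuck-at-1, U4 stuck-at-1.
Only U1 stuck-at-0 is consistent with every test.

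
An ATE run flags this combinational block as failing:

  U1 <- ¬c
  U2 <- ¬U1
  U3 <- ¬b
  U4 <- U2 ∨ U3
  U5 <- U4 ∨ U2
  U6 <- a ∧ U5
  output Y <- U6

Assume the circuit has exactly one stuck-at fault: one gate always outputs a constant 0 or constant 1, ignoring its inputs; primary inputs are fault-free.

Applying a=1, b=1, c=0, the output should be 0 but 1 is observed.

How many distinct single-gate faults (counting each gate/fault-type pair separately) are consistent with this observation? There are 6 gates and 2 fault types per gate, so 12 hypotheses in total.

Fault-free: U1=1, U2=0, U3=0, U4=0, U5=0, U6=0 → 0. Observed 1.
  U1 stuck-at-0: output 1 ✓
  U1 stuck-at-1: output 0 ✗
  U2 stuck-at-0: output 0 ✗
  U2 stuck-at-1: output 1 ✓
  U3 stuck-at-0: output 0 ✗
  U3 stuck-at-1: output 1 ✓
  U4 stuck-at-0: output 0 ✗
  U4 stuck-at-1: output 1 ✓
  U5 stuck-at-0: output 0 ✗
  U5 stuck-at-1: output 1 ✓
  U6 stuck-at-0: output 0 ✗
  U6 stuck-at-1: output 1 ✓
Consistent faults: {U1 stuck-at-0, U2 stuck-at-1, U3 stuck-at-1, U4 stuck-at-1, U5 stuck-at-1, U6 stuck-at-1} — 6 in all.

6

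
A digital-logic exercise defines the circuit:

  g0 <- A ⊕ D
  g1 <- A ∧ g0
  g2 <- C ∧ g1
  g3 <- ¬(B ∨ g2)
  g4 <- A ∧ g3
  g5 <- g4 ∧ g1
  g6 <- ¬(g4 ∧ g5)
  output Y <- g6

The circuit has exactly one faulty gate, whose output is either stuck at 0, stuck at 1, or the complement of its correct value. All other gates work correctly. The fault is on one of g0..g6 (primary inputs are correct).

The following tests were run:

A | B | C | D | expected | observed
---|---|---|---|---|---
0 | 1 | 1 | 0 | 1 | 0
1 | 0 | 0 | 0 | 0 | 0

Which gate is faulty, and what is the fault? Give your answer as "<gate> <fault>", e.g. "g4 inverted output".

Fault-free values for test 1 (A=0, B=1, C=1, D=0): g0=0, g1=0, g2=0, g3=0, g4=0, g5=0, g6=1, giving Y=1. Observed 0.
Test 1: faults giving observed 0 are {g6 stuck-at-0, g6 inverted output}.
Test 2 (A=1, B=0, C=0, D=0): fault-free g0=1, g1=1, g2=0, g3=1, g4=1, g5=1, g6=0 → 0; observed 0. Eliminates g6 inverted output.
Only g6 stuck-at-0 is consistent with every test.

g6 stuck-at-0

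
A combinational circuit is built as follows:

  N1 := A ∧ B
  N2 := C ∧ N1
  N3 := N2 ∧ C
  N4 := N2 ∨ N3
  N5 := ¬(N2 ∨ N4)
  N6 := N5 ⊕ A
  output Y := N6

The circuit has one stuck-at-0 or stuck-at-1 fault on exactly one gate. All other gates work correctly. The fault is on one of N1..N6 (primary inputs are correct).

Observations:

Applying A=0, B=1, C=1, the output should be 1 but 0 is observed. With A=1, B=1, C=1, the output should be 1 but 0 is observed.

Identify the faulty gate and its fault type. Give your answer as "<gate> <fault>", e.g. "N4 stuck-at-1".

N6 stuck-at-0

Fault-free values for test 1 (A=0, B=1, C=1): N1=0, N2=0, N3=0, N4=0, N5=1, N6=1, giving Y=1. Observed 0.
Test 1: faults giving observed 0 are {N1 stuck-at-1, N2 stuck-at-1, N3 stuck-at-1, N4 stuck-at-1, N5 stuck-at-0, N6 stuck-at-0}.
Test 2 (A=1, B=1, C=1): fault-free N1=1, N2=1, N3=1, N4=1, N5=0, N6=1 → 1; observed 0. Eliminates N1 stuck-at-1, N2 stuck-at-1, N3 stuck-at-1, N4 stuck-at-1, N5 stuck-at-0.
Only N6 stuck-at-0 is consistent with every test.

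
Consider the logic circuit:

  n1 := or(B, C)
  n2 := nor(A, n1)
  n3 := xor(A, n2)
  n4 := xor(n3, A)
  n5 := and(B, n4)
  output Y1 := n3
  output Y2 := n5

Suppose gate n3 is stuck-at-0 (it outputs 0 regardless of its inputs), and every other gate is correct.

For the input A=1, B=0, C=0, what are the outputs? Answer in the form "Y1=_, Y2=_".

Propagate with n3 forced: n1=0, n2=0, n3=0 [stuck-at-0], n4=1, n5=0.
So the outputs are Y1=0, Y2=0. (Without the fault they would be Y1=1, Y2=0.)

Y1=0, Y2=0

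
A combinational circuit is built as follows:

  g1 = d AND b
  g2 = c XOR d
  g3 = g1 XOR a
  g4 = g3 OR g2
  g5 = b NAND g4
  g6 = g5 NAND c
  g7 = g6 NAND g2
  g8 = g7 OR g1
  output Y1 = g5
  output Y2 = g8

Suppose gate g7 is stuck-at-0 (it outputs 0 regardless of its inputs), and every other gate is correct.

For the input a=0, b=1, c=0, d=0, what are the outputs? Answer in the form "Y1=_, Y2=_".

Y1=1, Y2=0

Propagate with g7 forced: g1=0, g2=0, g3=0, g4=0, g5=1, g6=1, g7=0 [stuck-at-0], g8=0.
So the outputs are Y1=1, Y2=0. (Without the fault they would be Y1=1, Y2=1.)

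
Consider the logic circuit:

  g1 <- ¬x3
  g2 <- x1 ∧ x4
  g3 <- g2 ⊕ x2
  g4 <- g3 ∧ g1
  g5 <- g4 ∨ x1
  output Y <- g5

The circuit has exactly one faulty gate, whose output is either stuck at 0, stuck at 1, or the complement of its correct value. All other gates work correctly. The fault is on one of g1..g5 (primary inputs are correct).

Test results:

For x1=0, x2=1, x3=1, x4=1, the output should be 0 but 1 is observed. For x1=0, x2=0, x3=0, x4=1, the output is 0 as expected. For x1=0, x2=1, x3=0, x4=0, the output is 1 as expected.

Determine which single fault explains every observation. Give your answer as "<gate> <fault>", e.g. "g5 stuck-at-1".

g1 stuck-at-1

Fault-free values for test 1 (x1=0, x2=1, x3=1, x4=1): g1=0, g2=0, g3=1, g4=0, g5=0, giving Y=0. Observed 1.
Test 1: faults giving observed 1 are {g1 stuck-at-1, g1 inverted output, g4 stuck-at-1, g4 inverted output, g5 stuck-at-1, g5 inverted output}.
Test 2 (x1=0, x2=0, x3=0, x4=1): fault-free g1=1, g2=0, g3=0, g4=0, g5=0 → 0; observed 0. Eliminates g4 stuck-at-1, g4 inverted output, g5 stuck-at-1, g5 inverted output.
Test 3 (x1=0, x2=1, x3=0, x4=0): fault-free g1=1, g2=0, g3=1, g4=1, g5=1 → 1; observed 1. Eliminates g1 inverted output.
Only g1 stuck-at-1 is consistent with every test.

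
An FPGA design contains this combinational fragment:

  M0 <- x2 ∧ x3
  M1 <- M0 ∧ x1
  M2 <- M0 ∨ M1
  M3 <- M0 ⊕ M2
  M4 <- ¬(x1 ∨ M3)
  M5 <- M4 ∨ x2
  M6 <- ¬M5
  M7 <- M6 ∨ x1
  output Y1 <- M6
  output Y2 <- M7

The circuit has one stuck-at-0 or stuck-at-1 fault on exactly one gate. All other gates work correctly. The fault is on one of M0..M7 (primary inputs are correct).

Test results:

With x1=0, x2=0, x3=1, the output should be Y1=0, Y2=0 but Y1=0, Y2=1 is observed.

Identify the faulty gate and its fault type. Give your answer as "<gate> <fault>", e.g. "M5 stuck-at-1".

M7 stuck-at-1

Fault-free values for test 1 (x1=0, x2=0, x3=1): M0=0, M1=0, M2=0, M3=0, M4=1, M5=1, M6=0, M7=0, giving Y1=0, Y2=0. Observed Y1=0, Y2=1.
Test 1: faults giving observed Y1=0, Y2=1 are {M7 stuck-at-1}.
Only M7 stuck-at-1 is consistent with every test.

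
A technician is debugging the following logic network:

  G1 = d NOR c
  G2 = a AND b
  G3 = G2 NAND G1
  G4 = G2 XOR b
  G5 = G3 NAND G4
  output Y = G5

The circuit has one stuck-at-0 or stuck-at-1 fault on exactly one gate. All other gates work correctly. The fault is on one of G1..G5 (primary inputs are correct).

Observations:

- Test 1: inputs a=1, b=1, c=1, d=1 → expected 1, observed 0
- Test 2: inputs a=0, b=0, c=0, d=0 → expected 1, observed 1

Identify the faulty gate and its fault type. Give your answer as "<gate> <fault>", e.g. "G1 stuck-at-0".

Fault-free values for test 1 (a=1, b=1, c=1, d=1): G1=0, G2=1, G3=1, G4=0, G5=1, giving Y=1. Observed 0.
Test 1: faults giving observed 0 are {G2 stuck-at-0, G4 stuck-at-1, G5 stuck-at-0}.
Test 2 (a=0, b=0, c=0, d=0): fault-free G1=1, G2=0, G3=1, G4=0, G5=1 → 1; observed 1. Eliminates G4 stuck-at-1, G5 stuck-at-0.
Only G2 stuck-at-0 is consistent with every test.

G2 stuck-at-0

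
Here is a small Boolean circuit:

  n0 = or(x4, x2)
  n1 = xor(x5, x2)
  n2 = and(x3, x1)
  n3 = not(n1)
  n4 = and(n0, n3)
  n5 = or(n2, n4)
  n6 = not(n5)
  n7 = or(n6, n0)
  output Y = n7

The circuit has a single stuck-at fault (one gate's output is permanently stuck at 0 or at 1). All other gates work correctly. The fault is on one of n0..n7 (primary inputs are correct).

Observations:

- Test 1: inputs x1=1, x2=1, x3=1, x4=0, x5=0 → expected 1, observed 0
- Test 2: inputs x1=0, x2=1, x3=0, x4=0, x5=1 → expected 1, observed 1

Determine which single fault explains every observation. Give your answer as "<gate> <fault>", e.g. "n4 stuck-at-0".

Fault-free values for test 1 (x1=1, x2=1, x3=1, x4=0, x5=0): n0=1, n1=1, n2=1, n3=0, n4=0, n5=1, n6=0, n7=1, giving Y=1. Observed 0.
Test 1: faults giving observed 0 are {n0 stuck-at-0, n7 stuck-at-0}.
Test 2 (x1=0, x2=1, x3=0, x4=0, x5=1): fault-free n0=1, n1=0, n2=0, n3=1, n4=1, n5=1, n6=0, n7=1 → 1; observed 1. Eliminates n7 stuck-at-0.
Only n0 stuck-at-0 is consistent with every test.

n0 stuck-at-0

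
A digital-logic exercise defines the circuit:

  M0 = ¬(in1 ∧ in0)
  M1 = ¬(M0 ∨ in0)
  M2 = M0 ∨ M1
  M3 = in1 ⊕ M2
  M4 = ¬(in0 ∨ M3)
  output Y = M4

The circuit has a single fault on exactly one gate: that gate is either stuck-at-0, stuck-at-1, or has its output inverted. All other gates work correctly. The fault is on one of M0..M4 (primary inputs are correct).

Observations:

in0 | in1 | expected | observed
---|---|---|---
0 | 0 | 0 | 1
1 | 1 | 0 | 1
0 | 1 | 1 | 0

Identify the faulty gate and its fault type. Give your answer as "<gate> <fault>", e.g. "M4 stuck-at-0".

M4 inverted output

Fault-free values for test 1 (in0=0, in1=0): M0=1, M1=0, M2=1, M3=1, M4=0, giving Y=0. Observed 1.
Test 1: faults giving observed 1 are {M2 stuck-at-0, M2 inverted output, M3 stuck-at-0, M3 inverted output, M4 stuck-at-1, M4 inverted output}.
Test 2 (in0=1, in1=1): fault-free M0=0, M1=0, M2=0, M3=1, M4=0 → 0; observed 1. Eliminates M2 stuck-at-0, M2 inverted output, M3 stuck-at-0, M3 inverted output.
Test 3 (in0=0, in1=1): fault-free M0=1, M1=0, M2=1, M3=0, M4=1 → 1; observed 0. Eliminates M4 stuck-at-1.
Only M4 inverted output is consistent with every test.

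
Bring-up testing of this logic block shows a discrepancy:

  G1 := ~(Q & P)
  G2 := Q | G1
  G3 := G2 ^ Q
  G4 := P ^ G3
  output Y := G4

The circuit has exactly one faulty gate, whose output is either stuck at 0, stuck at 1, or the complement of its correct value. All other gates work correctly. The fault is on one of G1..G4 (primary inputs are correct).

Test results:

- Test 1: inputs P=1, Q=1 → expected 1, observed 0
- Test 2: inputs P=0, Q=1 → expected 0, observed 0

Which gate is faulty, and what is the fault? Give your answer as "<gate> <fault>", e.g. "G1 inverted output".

Fault-free values for test 1 (P=1, Q=1): G1=0, G2=1, G3=0, G4=1, giving Y=1. Observed 0.
Test 1: faults giving observed 0 are {G2 stuck-at-0, G2 inverted output, G3 stuck-at-1, G3 inverted output, G4 stuck-at-0, G4 inverted output}.
Test 2 (P=0, Q=1): fault-free G1=1, G2=1, G3=0, G4=0 → 0; observed 0. Eliminates G2 stuck-at-0, G2 inverted output, G3 stuck-at-1, G3 inverted output, G4 inverted output.
Only G4 stuck-at-0 is consistent with every test.

G4 stuck-at-0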